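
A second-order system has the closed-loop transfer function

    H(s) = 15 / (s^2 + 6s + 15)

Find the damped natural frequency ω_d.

Comparing s^2 + 6s + 15 to s^2 + 2ζωₙs + ωₙ²: ωₙ = √15 ≈ 3.873 rad/s and ζ = 6/(2·√15) ≈ 0.7746.
ζωₙ = 6/2 = 3, so ω_d = ωₙ√(1−ζ²) = √(ωₙ² − (ζωₙ)²) = √(15 − 3²) = √6 ≈ 2.449 rad/s.

ω_d ≈ 2.449 rad/s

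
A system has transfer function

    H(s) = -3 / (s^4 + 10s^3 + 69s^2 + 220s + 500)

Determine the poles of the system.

The poles are the roots of the denominator s^4 + 10s^3 + 69s^2 + 220s + 500 = 0.
No real roots exist; factor into two real quadratics: (s^2 + 6s + 25)(s^2 + 4s + 20) = 0.
Each quadratic gives a conjugate pair via the quadratic formula.

s = -3 ± 4j, -2 ± 4j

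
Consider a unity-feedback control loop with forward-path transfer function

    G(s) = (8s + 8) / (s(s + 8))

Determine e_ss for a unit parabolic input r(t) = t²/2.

G(s) has one pole at the origin.
This is a Type 1 system; Ka = lim_{s→0} s^2·G(s) = 0, so the steady-state error for a parabola input is infinite.

e_ss = ∞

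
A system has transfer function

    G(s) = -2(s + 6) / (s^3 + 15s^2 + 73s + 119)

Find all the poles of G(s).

s = -4 + j, -4 - j, -7

The poles are the roots of the denominator s^3 + 15s^2 + 73s + 119 = 0.
Trying s = -7: the polynomial evaluates to 0, so (s + 7) is a factor.
Dividing out leaves s^2 + 8s + 17 = 0.
The quadratic formula then gives s = -4 ± 1j.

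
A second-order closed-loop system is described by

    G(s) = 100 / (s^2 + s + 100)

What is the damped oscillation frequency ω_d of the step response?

Comparing s^2 + s + 100 to s^2 + 2ζωₙs + ωₙ²: ωₙ = 10 rad/s and ζ = 1/(2·10) = 0.05.
ζωₙ = 1/2 = 0.5, so ω_d = ωₙ√(1−ζ²) = √(ωₙ² − (ζωₙ)²) = √(100 − 0.5²) = √99.75 ≈ 9.987 rad/s.

ω_d ≈ 9.987 rad/s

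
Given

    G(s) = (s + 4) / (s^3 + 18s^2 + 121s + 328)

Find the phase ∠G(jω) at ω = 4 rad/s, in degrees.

At s = j4: numerator = 4 + j4, denominator = 40 + j420.
∠G = ∠num − ∠den = 45° − (84.560°) = -39.56°.

∠G(j4) ≈ -39.56°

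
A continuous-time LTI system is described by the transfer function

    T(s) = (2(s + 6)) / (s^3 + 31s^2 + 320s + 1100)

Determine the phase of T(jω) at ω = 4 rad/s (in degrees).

At s = j4: numerator = 12 + j8, denominator = 604 + j1216.
∠T = ∠num − ∠den = 33.690° − (63.586°) = -29.90°.

∠T(j4) ≈ -29.90°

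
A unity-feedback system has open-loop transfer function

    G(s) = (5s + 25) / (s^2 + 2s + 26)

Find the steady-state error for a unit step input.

e_ss = 0.5098

G(s) has no poles at the origin.
This is a Type 0 system. Kp = lim_{s→0} G(s) = 25/26.
e_ss = 1/(1 + Kp) = 1/(1 + 25/26) = 26/51 ≈ 0.5098.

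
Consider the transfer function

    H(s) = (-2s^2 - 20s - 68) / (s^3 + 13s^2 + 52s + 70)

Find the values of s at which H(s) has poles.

s = -3 ± j, -7

The poles are the roots of the denominator s^3 + 13s^2 + 52s + 70 = 0.
Trying s = -7: the polynomial evaluates to 0, so (s + 7) is a factor.
Dividing out leaves s^2 + 6s + 10 = 0.
The quadratic formula then gives s = -3 ± 1j.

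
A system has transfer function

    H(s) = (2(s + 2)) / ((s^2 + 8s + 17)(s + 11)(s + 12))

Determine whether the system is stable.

The poles can be read from the denominator factors: s = -4 + j, -4 - j, -11, -12.
Since all poles lie strictly in the left half-plane, the system is stable.

stable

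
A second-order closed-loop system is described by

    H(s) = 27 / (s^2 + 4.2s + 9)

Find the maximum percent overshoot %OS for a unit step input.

Comparing s^2 + 4.2s + 9 to s^2 + 2ζωₙs + ωₙ²: ωₙ = 3 rad/s and ζ = 4.2/(2·3) = 0.7.
%OS = 100·exp(−πζ/√(1−ζ²)) = 100·exp(−π·0.7/√(1−0.7²)) ≈ 4.60%.

%OS ≈ 4.60%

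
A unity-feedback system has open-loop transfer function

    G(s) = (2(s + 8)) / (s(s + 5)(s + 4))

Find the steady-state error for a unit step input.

e_ss = 0

G(s) has one pole at the origin.
This is a Type 1 system; for a step input the steady-state error is zero.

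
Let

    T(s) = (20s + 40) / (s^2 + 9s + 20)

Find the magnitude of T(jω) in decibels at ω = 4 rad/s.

Substitute s = j4: numerator = 40 + j80, denominator = 4 + j36.
|T(j4)| = |40 + j80| / |4 + j36| = 89.443 / 36.222 ≈ 2.469.
In decibels: 20·log₁₀(2.469) ≈ 7.85 dB.

|T(j4)|_dB ≈ 7.85 dB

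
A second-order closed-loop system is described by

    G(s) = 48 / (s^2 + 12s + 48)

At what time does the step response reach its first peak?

t_p ≈ 0.9069 s

Comparing s^2 + 12s + 48 to s^2 + 2ζωₙs + ωₙ²: ωₙ = √48 ≈ 6.928 rad/s and ζ = 12/(2·√48) ≈ 0.8660.
ζωₙ = 12/2 = 6, so ω_d = ωₙ√(1−ζ²) = √(ωₙ² − (ζωₙ)²) = √(48 − 6²) = √12 ≈ 3.464 rad/s.
t_p = π/ω_d = π/3.464 ≈ 0.9069 s.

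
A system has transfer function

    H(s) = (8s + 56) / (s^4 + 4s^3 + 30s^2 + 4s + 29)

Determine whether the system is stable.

marginally stable

The denominator s^4 + 4s^3 + 30s^2 + 4s + 29 factors as (s^2 + 1)(s^2 + 4s + 29), giving poles at s = j, -j, -2 + 5j, -2 - 5j.
Since the simple pole(s) at s = j, -j lie on the jω-axis with none in the right half-plane, the system is marginally stable.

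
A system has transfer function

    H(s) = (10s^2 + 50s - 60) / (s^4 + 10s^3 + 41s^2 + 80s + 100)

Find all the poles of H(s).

s = -4 ± 2j, -1 ± 2j

The poles are the roots of the denominator s^4 + 10s^3 + 41s^2 + 80s + 100 = 0.
No real roots exist; factor into two real quadratics: (s^2 + 8s + 20)(s^2 + 2s + 5) = 0.
Each quadratic gives a conjugate pair via the quadratic formula.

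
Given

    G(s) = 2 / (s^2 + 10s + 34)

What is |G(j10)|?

|G(j10)| ≈ 0.01669

Substitute s = j10: numerator = 2, denominator = -66 + j100.
|G(j10)| = |2| / |-66 + j100| = 2 / 119.82 ≈ 0.01669.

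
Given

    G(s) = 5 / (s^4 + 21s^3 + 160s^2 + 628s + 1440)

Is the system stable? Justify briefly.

The denominator s^4 + 21s^3 + 160s^2 + 628s + 1440 factors as (s^2 + 4s + 20)(s + 8)(s + 9), giving poles at s = -2 + 4j, -2 - 4j, -8, -9.
Since all poles lie strictly in the left half-plane, the system is stable.

stable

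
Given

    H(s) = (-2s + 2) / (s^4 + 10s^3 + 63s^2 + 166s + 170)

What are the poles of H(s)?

s = -2 + j, -2 - j, -3 + 5j, -3 - 5j

The poles are the roots of the denominator s^4 + 10s^3 + 63s^2 + 166s + 170 = 0.
No real roots exist; factor into two real quadratics: (s^2 + 4s + 5)(s^2 + 6s + 34) = 0.
Each quadratic gives a conjugate pair via the quadratic formula.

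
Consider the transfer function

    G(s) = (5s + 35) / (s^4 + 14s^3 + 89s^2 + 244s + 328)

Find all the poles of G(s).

s = -2 + 2j, -2 - 2j, -5 + 4j, -5 - 4j

The poles are the roots of the denominator s^4 + 14s^3 + 89s^2 + 244s + 328 = 0.
No real roots exist; factor into two real quadratics: (s^2 + 4s + 8)(s^2 + 10s + 41) = 0.
Each quadratic gives a conjugate pair via the quadratic formula.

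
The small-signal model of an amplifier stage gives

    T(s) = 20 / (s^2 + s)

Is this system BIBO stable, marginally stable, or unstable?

The denominator s^2 + s factors as s(s + 1), giving poles at s = 0, -1.
Since the simple pole(s) at s = 0 lie on the jω-axis with none in the right half-plane, the system is marginally stable.

marginally stable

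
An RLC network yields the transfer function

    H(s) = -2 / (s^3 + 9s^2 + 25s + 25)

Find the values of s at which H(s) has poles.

The poles are the roots of the denominator s^3 + 9s^2 + 25s + 25 = 0.
Trying s = -5: the polynomial evaluates to 0, so (s + 5) is a factor.
Dividing out leaves s^2 + 4s + 5 = 0.
The quadratic formula then gives s = -2 ± 1j.

s = -5, -2 ± j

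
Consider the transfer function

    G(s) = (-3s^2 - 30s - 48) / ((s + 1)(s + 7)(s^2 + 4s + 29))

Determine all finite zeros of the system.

Set the numerator to zero: -3s^2 - 30s - 48 = 0, i.e. -3·(s^2 + 10s + 16) = 0.
Factoring: (s + 2)(s + 8) = 0.

s = -2, -8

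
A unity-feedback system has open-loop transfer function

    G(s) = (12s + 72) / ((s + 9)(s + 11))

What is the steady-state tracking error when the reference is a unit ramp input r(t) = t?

G(s) has no poles at the origin.
This is a Type 0 system; Kv = lim_{s→0} s·G(s) = 0, so the steady-state error for a ramp input is infinite.

e_ss = ∞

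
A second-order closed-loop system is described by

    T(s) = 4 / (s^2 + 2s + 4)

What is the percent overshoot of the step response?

Comparing s^2 + 2s + 4 to s^2 + 2ζωₙs + ωₙ²: ωₙ = 2 rad/s and ζ = 2/(2·2) = 0.5.
%OS = 100·exp(−πζ/√(1−ζ²)) = 100·exp(−π·0.5/√(1−0.5²)) ≈ 16.3%.

%OS ≈ 16.3%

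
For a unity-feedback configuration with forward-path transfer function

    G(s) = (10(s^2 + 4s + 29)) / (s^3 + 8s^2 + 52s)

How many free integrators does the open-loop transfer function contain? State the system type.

The denominator has 1 factor of s at the origin (free integrator), so this is a Type 1 system.

Type 1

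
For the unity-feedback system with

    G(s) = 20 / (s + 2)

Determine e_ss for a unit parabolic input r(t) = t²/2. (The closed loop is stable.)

G(s) has no poles at the origin.
This is a Type 0 system; Ka = lim_{s→0} s^2·G(s) = 0, so the steady-state error for a parabola input is infinite.

e_ss = ∞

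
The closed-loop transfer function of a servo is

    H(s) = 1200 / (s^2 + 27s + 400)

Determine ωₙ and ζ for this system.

ωₙ = 20 rad/s, ζ = 0.675

Compare the denominator to the standard form s^2 + 2ζωₙs + ωₙ².
ωₙ² = 400, so ωₙ = 20 rad/s.
2ζωₙ = 27, so ζ = 27/(2·20) = 0.675.
With ζ = 0.675 the response is underdamped.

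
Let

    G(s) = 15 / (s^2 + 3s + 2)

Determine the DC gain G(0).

Set s = 0: G(0) = (15) / (2) = 15/2.

G(0) = 15/2 ≈ 7.500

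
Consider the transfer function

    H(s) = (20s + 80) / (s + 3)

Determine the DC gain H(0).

Set s = 0: H(0) = (80) / (3) = 80/3.

H(0) = 80/3 ≈ 26.67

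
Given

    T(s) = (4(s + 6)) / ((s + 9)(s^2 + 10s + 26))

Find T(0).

At s = 0 each factor (s + a) contributes a and each (s^2 + bs + c) contributes c.
T(0) = 4·(6) / ((9) · (26)) = 24/234 = 4/39.

T(0) = 4/39 ≈ 0.1026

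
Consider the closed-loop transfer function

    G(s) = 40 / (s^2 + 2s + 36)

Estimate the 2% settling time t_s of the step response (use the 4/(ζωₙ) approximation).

t_s ≈ 4 s

Comparing s^2 + 2s + 36 to s^2 + 2ζωₙs + ωₙ²: ωₙ = 6 rad/s and ζ = 2/(2·6) ≈ 0.1667.
ζωₙ = 2/2 = 1, so t_s ≈ 4/(ζωₙ) = 4/1 = 4 s.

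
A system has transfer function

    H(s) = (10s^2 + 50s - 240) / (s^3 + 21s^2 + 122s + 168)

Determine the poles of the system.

The poles are the roots of the denominator s^3 + 21s^2 + 122s + 168 = 0.
Trying s = -12: the polynomial evaluates to 0, so (s + 12) is a factor.
Dividing out leaves s^2 + 9s + 14 = 0.
Factoring the quadratic: (s + 2)(s + 7) = 0.

s = -12, -2, -7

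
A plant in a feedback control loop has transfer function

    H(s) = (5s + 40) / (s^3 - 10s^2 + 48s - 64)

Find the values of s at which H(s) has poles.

s = 4 + 4j, 4 - 4j, 2

The poles are the roots of the denominator s^3 - 10s^2 + 48s - 64 = 0.
Trying s = 2: the polynomial evaluates to 0, so (s - 2) is a factor.
Dividing out leaves s^2 - 8s + 32 = 0.
The quadratic formula then gives s = 4 ± 4j.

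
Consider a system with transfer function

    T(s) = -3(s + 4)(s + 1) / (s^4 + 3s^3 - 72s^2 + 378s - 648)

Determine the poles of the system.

The poles are the roots of the denominator s^4 + 3s^3 - 72s^2 + 378s - 648 = 0.
Trying s = 3: the polynomial evaluates to 0, so (s - 3) is a factor.
Dividing out leaves s^3 + 6s^2 - 54s + 216 = 0.
This factors further as (s^2 - 6s + 18)(s + 12) = 0.

s = 3, 3 ± 3j, -12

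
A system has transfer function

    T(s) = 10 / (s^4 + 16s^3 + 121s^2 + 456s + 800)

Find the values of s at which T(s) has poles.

s = -4 + 4j, -4 - 4j, -4 + 3j, -4 - 3j

The poles are the roots of the denominator s^4 + 16s^3 + 121s^2 + 456s + 800 = 0.
No real roots exist; factor into two real quadratics: (s^2 + 8s + 32)(s^2 + 8s + 25) = 0.
Each quadratic gives a conjugate pair via the quadratic formula.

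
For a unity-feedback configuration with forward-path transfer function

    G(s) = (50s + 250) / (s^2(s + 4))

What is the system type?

Type 2

The denominator has 2 factors of s at the origin (free integrators), so this is a Type 2 system.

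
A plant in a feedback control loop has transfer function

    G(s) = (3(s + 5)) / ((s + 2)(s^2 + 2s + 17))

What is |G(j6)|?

Substitute s = j6: numerator = 15 + j18, denominator = -110 - j90.
|G(j6)| = |15 + j18| / |-110 - j90| = 23.431 / 142.13 ≈ 0.1649.

|G(j6)| ≈ 0.1649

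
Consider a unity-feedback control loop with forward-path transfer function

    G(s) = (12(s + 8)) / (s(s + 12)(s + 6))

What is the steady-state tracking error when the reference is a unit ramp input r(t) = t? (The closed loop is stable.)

G(s) has one pole at the origin.
This is a Type 1 system. Kv = lim_{s→0} s·G(s) = 96/72 = 4/3.
e_ss = 1/Kv = 1/(4/3) = 3/4 ≈ 0.7500.

e_ss = 0.7500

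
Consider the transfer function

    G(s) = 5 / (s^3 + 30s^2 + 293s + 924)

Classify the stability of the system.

The denominator s^3 + 30s^2 + 293s + 924 factors as (s + 11)(s + 12)(s + 7), giving poles at s = -11, -12, -7.
Since all poles lie strictly in the left half-plane, the system is stable.

stable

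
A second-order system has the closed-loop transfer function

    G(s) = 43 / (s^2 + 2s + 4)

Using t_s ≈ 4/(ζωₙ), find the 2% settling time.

t_s ≈ 4 s

Comparing s^2 + 2s + 4 to s^2 + 2ζωₙs + ωₙ²: ωₙ = 2 rad/s and ζ = 2/(2·2) = 0.5.
ζωₙ = 2/2 = 1, so t_s ≈ 4/(ζωₙ) = 4/1 = 4 s.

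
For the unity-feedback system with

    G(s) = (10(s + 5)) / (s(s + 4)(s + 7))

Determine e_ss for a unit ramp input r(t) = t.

G(s) has one pole at the origin.
This is a Type 1 system. Kv = lim_{s→0} s·G(s) = 50/28 = 25/14.
e_ss = 1/Kv = 1/(25/14) = 14/25 ≈ 0.5600.

e_ss = 0.5600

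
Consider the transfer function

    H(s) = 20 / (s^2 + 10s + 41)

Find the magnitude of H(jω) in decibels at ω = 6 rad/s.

Substitute s = j6: numerator = 20, denominator = 5 + j60.
|H(j6)| = |20| / |5 + j60| = 20 / 60.208 ≈ 0.3322.
In decibels: 20·log₁₀(0.3322) ≈ -9.57 dB.

|H(j6)|_dB ≈ -9.57 dB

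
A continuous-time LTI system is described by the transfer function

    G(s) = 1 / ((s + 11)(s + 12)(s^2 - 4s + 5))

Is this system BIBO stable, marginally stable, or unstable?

The poles can be read from the denominator factors: s = -11, -12, 2 + j, 2 - j.
Since the pole(s) at s = 2 ± j lie in the right half-plane, the system is unstable.

unstable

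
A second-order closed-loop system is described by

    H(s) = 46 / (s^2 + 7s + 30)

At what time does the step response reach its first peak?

Comparing s^2 + 7s + 30 to s^2 + 2ζωₙs + ωₙ²: ωₙ = √30 ≈ 5.477 rad/s and ζ = 7/(2·√30) ≈ 0.6390.
ζωₙ = 7/2 = 3.5, so ω_d = ωₙ√(1−ζ²) = √(ωₙ² − (ζωₙ)²) = √(30 − 3.5²) = √17.75 ≈ 4.213 rad/s.
t_p = π/ω_d = π/4.213 ≈ 0.7457 s.

t_p ≈ 0.7457 s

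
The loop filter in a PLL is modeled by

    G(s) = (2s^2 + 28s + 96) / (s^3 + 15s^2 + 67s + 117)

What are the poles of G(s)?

The poles are the roots of the denominator s^3 + 15s^2 + 67s + 117 = 0.
Trying s = -9: the polynomial evaluates to 0, so (s + 9) is a factor.
Dividing out leaves s^2 + 6s + 13 = 0.
The quadratic formula then gives s = -3 ± 2j.

s = -3 ± 2j, -9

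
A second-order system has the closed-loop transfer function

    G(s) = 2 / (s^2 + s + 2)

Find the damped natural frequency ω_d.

Comparing s^2 + s + 2 to s^2 + 2ζωₙs + ωₙ²: ωₙ = √2 ≈ 1.414 rad/s and ζ = 1/(2·√2) ≈ 0.3536.
ζωₙ = 1/2 = 0.5, so ω_d = ωₙ√(1−ζ²) = √(ωₙ² − (ζωₙ)²) = √(2 − 0.5²) = √1.75 ≈ 1.323 rad/s.

ω_d ≈ 1.323 rad/s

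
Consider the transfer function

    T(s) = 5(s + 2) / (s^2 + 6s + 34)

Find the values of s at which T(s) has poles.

The poles are the roots of the denominator s^2 + 6s + 34 = 0.
Using the quadratic formula: s = (-6 ± √(-100))/2 = -3 ± 5j.

s = -3 ± 5j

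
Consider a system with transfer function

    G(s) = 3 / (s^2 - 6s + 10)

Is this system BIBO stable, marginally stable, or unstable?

The denominator s^2 - 6s + 10 factors as (s^2 - 6s + 10), giving poles at s = 3 + j, 3 - j.
Since the pole(s) at s = 3 + j, 3 - j lie in the right half-plane, the system is unstable.

unstable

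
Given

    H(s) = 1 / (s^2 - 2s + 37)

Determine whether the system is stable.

unstable

The poles can be read from the denominator factors: s = 1 + 6j, 1 - 6j.
Since the pole(s) at s = 1 + 6j, 1 - 6j lie in the right half-plane, the system is unstable.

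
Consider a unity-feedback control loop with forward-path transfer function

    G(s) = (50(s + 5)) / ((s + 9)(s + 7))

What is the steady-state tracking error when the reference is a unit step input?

e_ss = 0.2013

G(s) has no poles at the origin.
This is a Type 0 system. Kp = lim_{s→0} G(s) = 250/63.
e_ss = 1/(1 + Kp) = 1/(1 + 250/63) = 63/313 ≈ 0.2013.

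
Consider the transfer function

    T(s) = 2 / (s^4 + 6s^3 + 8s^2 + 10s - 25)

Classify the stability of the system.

The denominator s^4 + 6s^3 + 8s^2 + 10s - 25 factors as (s + 5)(s - 1)(s^2 + 2s + 5), giving poles at s = -5, 1, -1 ± 2j.
Since the pole(s) at s = 1 lie in the right half-plane, the system is unstable.

unstable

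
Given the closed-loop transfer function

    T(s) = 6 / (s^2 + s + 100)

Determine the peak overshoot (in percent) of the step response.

%OS ≈ 85.4%

Comparing s^2 + s + 100 to s^2 + 2ζωₙs + ωₙ²: ωₙ = 10 rad/s and ζ = 1/(2·10) = 0.05.
%OS = 100·exp(−πζ/√(1−ζ²)) = 100·exp(−π·0.05/√(1−0.05²)) ≈ 85.4%.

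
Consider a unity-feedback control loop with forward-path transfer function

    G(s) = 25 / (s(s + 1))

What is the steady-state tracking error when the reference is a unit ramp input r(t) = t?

G(s) has one pole at the origin.
This is a Type 1 system. Kv = lim_{s→0} s·G(s) = 25/1.
e_ss = 1/Kv = 1/(25) = 1/25 ≈ 0.04000.

e_ss = 0.04000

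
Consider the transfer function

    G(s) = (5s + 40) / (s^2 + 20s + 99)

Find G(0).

Set s = 0: G(0) = (40) / (99) = 40/99.

G(0) = 40/99 ≈ 0.4040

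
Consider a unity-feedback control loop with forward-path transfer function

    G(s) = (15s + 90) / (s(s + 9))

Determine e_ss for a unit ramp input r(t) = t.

e_ss = 0.1000

G(s) has one pole at the origin.
This is a Type 1 system. Kv = lim_{s→0} s·G(s) = 90/9 = 10.
e_ss = 1/Kv = 1/(10) = 1/10 ≈ 0.1000.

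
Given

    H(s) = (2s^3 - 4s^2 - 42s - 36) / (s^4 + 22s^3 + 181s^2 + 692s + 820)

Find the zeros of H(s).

Set the numerator to zero: 2s^3 - 4s^2 - 42s - 36 = 0, i.e. 2·(s^3 - 2s^2 - 21s - 18) = 0.
Factoring: (s + 1)(s - 6)(s + 3) = 0.

s = -1, 6, -3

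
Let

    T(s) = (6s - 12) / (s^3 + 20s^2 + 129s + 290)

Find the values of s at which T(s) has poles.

s = -5 + 2j, -5 - 2j, -10

The poles are the roots of the denominator s^3 + 20s^2 + 129s + 290 = 0.
Trying s = -10: the polynomial evaluates to 0, so (s + 10) is a factor.
Dividing out leaves s^2 + 10s + 29 = 0.
The quadratic formula then gives s = -5 ± 2j.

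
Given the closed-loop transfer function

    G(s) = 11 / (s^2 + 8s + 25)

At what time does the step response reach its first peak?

t_p ≈ 1.047 s

Comparing s^2 + 8s + 25 to s^2 + 2ζωₙs + ωₙ²: ωₙ = 5 rad/s and ζ = 8/(2·5) = 0.8.
ζωₙ = 8/2 = 4, so ω_d = ωₙ√(1−ζ²) = √(ωₙ² − (ζωₙ)²) = √(25 − 4²) = √9 = 3 rad/s.
t_p = π/ω_d = π/3 ≈ 1.047 s.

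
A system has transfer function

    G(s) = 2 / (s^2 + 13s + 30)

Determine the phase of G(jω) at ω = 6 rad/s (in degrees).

At s = j6: numerator = 2, denominator = -6 + j78.
∠G = ∠num − ∠den = 0° − (94.399°) = -94.40°.

∠G(j6) ≈ -94.40°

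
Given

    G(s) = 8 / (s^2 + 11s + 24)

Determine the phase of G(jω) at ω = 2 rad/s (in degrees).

At s = j2: numerator = 8, denominator = 20 + j22.
∠G = ∠num − ∠den = 0° − (47.726°) = -47.73°.

∠G(j2) ≈ -47.73°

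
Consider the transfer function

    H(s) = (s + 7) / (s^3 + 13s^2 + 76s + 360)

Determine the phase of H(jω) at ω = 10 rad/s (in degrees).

∠H(j10) ≈ -139.3°

At s = j10: numerator = 7 + j10, denominator = -940 - j240.
∠H = ∠num − ∠den = 55.008° − (-165.68°) = 220.7°, which wraps to -139.3°.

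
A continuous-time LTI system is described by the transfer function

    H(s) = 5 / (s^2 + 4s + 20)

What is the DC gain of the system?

H(0) = 1/4 ≈ 0.2500

At s = 0 each factor (s + a) contributes a and each (s^2 + bs + c) contributes c.
H(0) = 5·1 / ((20)) = 5/20 = 1/4.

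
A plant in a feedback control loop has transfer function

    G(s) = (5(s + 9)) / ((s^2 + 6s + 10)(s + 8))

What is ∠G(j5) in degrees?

At s = j5: numerator = 45 + j25, denominator = -270 + j165.
∠G = ∠num − ∠den = 29.055° − (148.57°) = -119.5°.

∠G(j5) ≈ -119.5°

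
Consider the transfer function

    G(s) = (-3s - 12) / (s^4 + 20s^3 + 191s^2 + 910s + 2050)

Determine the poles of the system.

s = -5 + 4j, -5 - 4j, -5 + 5j, -5 - 5j

The poles are the roots of the denominator s^4 + 20s^3 + 191s^2 + 910s + 2050 = 0.
No real roots exist; factor into two real quadratics: (s^2 + 10s + 41)(s^2 + 10s + 50) = 0.
Each quadratic gives a conjugate pair via the quadratic formula.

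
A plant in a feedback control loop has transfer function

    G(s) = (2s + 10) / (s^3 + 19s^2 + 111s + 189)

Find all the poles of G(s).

s = -7, -3, -9

The poles are the roots of the denominator s^3 + 19s^2 + 111s + 189 = 0.
Trying s = -7: the polynomial evaluates to 0, so (s + 7) is a factor.
Dividing out leaves s^2 + 12s + 27 = 0.
Factoring the quadratic: (s + 3)(s + 9) = 0.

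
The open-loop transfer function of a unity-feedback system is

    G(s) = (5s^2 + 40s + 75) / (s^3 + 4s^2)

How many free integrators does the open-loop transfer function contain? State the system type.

Factor s from the denominator: s^3 + 4s^2 = s^2·(s + 4).
There are 2 poles at the origin, so the system is Type 2.

Type 2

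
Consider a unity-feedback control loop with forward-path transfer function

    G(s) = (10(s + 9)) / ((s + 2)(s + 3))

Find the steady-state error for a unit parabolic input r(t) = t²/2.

G(s) has no poles at the origin.
This is a Type 0 system; Ka = lim_{s→0} s^2·G(s) = 0, so the steady-state error for a parabola input is infinite.

e_ss = ∞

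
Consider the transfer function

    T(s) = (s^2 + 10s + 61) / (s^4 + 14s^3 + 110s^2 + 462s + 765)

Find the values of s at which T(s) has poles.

s = -3 ± 6j, -4 ± j

The poles are the roots of the denominator s^4 + 14s^3 + 110s^2 + 462s + 765 = 0.
No real roots exist; factor into two real quadratics: (s^2 + 6s + 45)(s^2 + 8s + 17) = 0.
Each quadratic gives a conjugate pair via the quadratic formula.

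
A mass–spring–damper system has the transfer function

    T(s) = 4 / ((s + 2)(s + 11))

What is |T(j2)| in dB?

Substitute s = j2: numerator = 4, denominator = 18 + j26.
|T(j2)| = |4| / |18 + j26| = 4 / 31.623 ≈ 0.1265.
In decibels: 20·log₁₀(0.1265) ≈ -18.0 dB.

|T(j2)|_dB ≈ -18.0 dB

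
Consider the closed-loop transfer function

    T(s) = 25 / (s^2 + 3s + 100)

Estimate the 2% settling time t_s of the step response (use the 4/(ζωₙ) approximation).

t_s ≈ 2.667 s

Comparing s^2 + 3s + 100 to s^2 + 2ζωₙs + ωₙ²: ωₙ = 10 rad/s and ζ = 3/(2·10) = 0.15.
ζωₙ = 3/2 = 1.5, so t_s ≈ 4/(ζωₙ) = 4/1.5 ≈ 2.667 s.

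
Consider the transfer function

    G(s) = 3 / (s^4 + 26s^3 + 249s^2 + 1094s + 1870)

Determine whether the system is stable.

The denominator s^4 + 26s^3 + 249s^2 + 1094s + 1870 factors as (s + 11)(s + 5)(s^2 + 10s + 34), giving poles at s = -11, -5, -5 ± 3j.
Since all poles lie strictly in the left half-plane, the system is stable.

stable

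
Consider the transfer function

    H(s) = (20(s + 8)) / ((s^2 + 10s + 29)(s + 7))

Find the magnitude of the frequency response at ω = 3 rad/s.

Substitute s = j3: numerator = 160 + j60, denominator = 50 + j270.
|H(j3)| = |160 + j60| / |50 + j270| = 170.88 / 274.59 ≈ 0.6223.

|H(j3)| ≈ 0.6223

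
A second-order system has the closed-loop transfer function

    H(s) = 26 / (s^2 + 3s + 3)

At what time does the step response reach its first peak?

Comparing s^2 + 3s + 3 to s^2 + 2ζωₙs + ωₙ²: ωₙ = √3 ≈ 1.732 rad/s and ζ = 3/(2·√3) ≈ 0.8660.
ζωₙ = 3/2 = 1.5, so ω_d = ωₙ√(1−ζ²) = √(ωₙ² − (ζωₙ)²) = √(3 − 1.5²) = √0.75 ≈ 0.8660 rad/s.
t_p = π/ω_d = π/0.8660 ≈ 3.628 s.

t_p ≈ 3.628 s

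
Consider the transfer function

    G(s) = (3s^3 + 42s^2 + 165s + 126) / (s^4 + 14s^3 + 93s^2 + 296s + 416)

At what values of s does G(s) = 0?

Set the numerator to zero: 3s^3 + 42s^2 + 165s + 126 = 0, i.e. 3·(s^3 + 14s^2 + 55s + 42) = 0.
Factoring: (s + 1)(s + 6)(s + 7) = 0.

s = -1, -6, -7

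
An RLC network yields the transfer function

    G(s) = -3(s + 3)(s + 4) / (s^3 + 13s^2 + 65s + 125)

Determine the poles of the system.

The poles are the roots of the denominator s^3 + 13s^2 + 65s + 125 = 0.
Trying s = -5: the polynomial evaluates to 0, so (s + 5) is a factor.
Dividing out leaves s^2 + 8s + 25 = 0.
The quadratic formula then gives s = -4 ± 3j.

s = -4 + 3j, -4 - 3j, -5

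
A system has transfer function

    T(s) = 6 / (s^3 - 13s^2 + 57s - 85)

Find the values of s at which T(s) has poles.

The poles are the roots of the denominator s^3 - 13s^2 + 57s - 85 = 0.
Trying s = 5: the polynomial evaluates to 0, so (s - 5) is a factor.
Dividing out leaves s^2 - 8s + 17 = 0.
The quadratic formula then gives s = 4 ± 1j.

s = 4 + j, 4 - j, 5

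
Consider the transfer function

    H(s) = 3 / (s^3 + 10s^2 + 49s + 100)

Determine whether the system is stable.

The denominator s^3 + 10s^2 + 49s + 100 factors as (s + 4)(s^2 + 6s + 25), giving poles at s = -4, -3 ± 4j.
Since all poles lie strictly in the left half-plane, the system is stable.

stable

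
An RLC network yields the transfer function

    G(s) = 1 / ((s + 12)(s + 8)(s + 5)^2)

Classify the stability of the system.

stable

The poles can be read from the denominator factors: s = -12, -8, -5, -5.
Since all poles lie strictly in the left half-plane, the system is stable.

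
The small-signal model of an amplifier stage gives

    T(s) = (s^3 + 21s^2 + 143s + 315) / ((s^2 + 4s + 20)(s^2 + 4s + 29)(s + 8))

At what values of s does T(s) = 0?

s = -7, -9, -5

Set the numerator to zero: s^3 + 21s^2 + 143s + 315 = 0.
Factoring: (s + 7)(s + 9)(s + 5) = 0.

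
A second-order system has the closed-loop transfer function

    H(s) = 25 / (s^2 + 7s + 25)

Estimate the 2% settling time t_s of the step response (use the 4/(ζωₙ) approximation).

t_s ≈ 1.143 s

Comparing s^2 + 7s + 25 to s^2 + 2ζωₙs + ωₙ²: ωₙ = 5 rad/s and ζ = 7/(2·5) = 0.7.
ζωₙ = 7/2 = 3.5, so t_s ≈ 4/(ζωₙ) = 4/3.5 ≈ 1.143 s.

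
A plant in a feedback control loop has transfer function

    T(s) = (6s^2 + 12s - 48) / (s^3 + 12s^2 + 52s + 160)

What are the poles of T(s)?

s = -2 + 4j, -2 - 4j, -8

The poles are the roots of the denominator s^3 + 12s^2 + 52s + 160 = 0.
Trying s = -8: the polynomial evaluates to 0, so (s + 8) is a factor.
Dividing out leaves s^2 + 4s + 20 = 0.
The quadratic formula then gives s = -2 ± 4j.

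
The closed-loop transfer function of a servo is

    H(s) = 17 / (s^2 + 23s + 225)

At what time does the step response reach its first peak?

Comparing s^2 + 23s + 225 to s^2 + 2ζωₙs + ωₙ²: ωₙ = 15 rad/s and ζ = 23/(2·15) ≈ 0.7667.
ζωₙ = 23/2 = 11.5, so ω_d = ωₙ√(1−ζ²) = √(ωₙ² − (ζωₙ)²) = √(225 − 11.5²) = √92.75 ≈ 9.631 rad/s.
t_p = π/ω_d = π/9.631 ≈ 0.3262 s.

t_p ≈ 0.3262 s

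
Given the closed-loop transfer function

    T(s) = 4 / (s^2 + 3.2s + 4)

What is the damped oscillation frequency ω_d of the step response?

ω_d = 1.200 rad/s

Comparing s^2 + 3.2s + 4 to s^2 + 2ζωₙs + ωₙ²: ωₙ = 2 rad/s and ζ = 3.2/(2·2) = 0.8.
ζωₙ = 3.2/2 = 1.6, so ω_d = ωₙ√(1−ζ²) = √(ωₙ² − (ζωₙ)²) = √(4 − 1.6²) = √1.44 = 1.200 rad/s.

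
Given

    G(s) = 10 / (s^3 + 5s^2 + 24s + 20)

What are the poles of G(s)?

s = -2 ± 4j, -1

The poles are the roots of the denominator s^3 + 5s^2 + 24s + 20 = 0.
Trying s = -1: the polynomial evaluates to 0, so (s + 1) is a factor.
Dividing out leaves s^2 + 4s + 20 = 0.
The quadratic formula then gives s = -2 ± 4j.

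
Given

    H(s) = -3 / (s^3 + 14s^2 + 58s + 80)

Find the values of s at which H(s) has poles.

The poles are the roots of the denominator s^3 + 14s^2 + 58s + 80 = 0.
Trying s = -8: the polynomial evaluates to 0, so (s + 8) is a factor.
Dividing out leaves s^2 + 6s + 10 = 0.
The quadratic formula then gives s = -3 ± 1j.

s = -3 ± j, -8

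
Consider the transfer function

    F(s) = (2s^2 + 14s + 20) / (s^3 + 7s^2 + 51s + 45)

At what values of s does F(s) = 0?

s = -5, -2

Set the numerator to zero: 2s^2 + 14s + 20 = 0, i.e. 2·(s^2 + 7s + 10) = 0.
Factoring: (s + 5)(s + 2) = 0.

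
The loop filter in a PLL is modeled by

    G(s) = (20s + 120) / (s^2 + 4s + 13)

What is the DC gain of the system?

Set s = 0: G(0) = (120) / (13) = 120/13.

G(0) = 120/13 ≈ 9.231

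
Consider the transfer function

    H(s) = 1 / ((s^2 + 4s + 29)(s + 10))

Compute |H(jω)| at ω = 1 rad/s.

|H(j1)| ≈ 0.003518

Substitute s = j1: numerator = 1, denominator = 276 + j68.
|H(j1)| = |1| / |276 + j68| = 1 / 284.25 ≈ 0.003518.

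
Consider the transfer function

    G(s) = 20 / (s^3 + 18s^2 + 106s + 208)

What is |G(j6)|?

Substitute s = j6: numerator = 20, denominator = -440 + j420.
|G(j6)| = |20| / |-440 + j420| = 20 / 608.28 ≈ 0.03288.

|G(j6)| ≈ 0.03288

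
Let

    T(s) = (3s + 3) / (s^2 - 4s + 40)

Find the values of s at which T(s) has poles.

The poles are the roots of the denominator s^2 - 4s + 40 = 0.
Using the quadratic formula: s = (4 ± √(-144))/2 = 2 ± 6j.

s = 2 ± 6j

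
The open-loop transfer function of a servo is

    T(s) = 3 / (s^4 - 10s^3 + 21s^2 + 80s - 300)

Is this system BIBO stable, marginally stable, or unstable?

unstable

The denominator s^4 - 10s^3 + 21s^2 + 80s - 300 factors as (s + 3)(s^2 - 8s + 20)(s - 5), giving poles at s = -3, 4 ± 2j, 5.
Since the pole(s) at s = 4 ± 2j, 5 lie in the right half-plane, the system is unstable.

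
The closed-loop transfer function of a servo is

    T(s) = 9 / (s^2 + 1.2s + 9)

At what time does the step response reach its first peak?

Comparing s^2 + 1.2s + 9 to s^2 + 2ζωₙs + ωₙ²: ωₙ = 3 rad/s and ζ = 1.2/(2·3) = 0.2.
ζωₙ = 1.2/2 = 0.6, so ω_d = ωₙ√(1−ζ²) = √(ωₙ² − (ζωₙ)²) = √(9 − 0.6²) = √8.64 ≈ 2.939 rad/s.
t_p = π/ω_d = π/2.939 ≈ 1.069 s.

t_p ≈ 1.069 s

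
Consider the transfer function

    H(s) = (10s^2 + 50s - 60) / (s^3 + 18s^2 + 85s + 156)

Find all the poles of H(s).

s = -3 ± 2j, -12

The poles are the roots of the denominator s^3 + 18s^2 + 85s + 156 = 0.
Trying s = -12: the polynomial evaluates to 0, so (s + 12) is a factor.
Dividing out leaves s^2 + 6s + 13 = 0.
The quadratic formula then gives s = -3 ± 2j.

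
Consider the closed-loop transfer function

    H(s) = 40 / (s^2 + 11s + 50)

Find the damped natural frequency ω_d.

Comparing s^2 + 11s + 50 to s^2 + 2ζωₙs + ωₙ²: ωₙ = √50 ≈ 7.071 rad/s and ζ = 11/(2·√50) ≈ 0.7778.
ζωₙ = 11/2 = 5.5, so ω_d = ωₙ√(1−ζ²) = √(ωₙ² − (ζωₙ)²) = √(50 − 5.5²) = √19.75 ≈ 4.444 rad/s.

ω_d ≈ 4.444 rad/s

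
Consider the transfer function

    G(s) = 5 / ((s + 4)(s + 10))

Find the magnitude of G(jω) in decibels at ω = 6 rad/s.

|G(j6)|_dB ≈ -24.5 dB

Substitute s = j6: numerator = 5, denominator = 4 + j84.
|G(j6)| = |5| / |4 + j84| = 5 / 84.095 ≈ 0.05946.
In decibels: 20·log₁₀(0.05946) ≈ -24.5 dB.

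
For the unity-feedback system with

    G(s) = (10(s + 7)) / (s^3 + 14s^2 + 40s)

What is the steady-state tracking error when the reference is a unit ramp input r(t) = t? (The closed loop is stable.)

G(s) has one pole at the origin.
This is a Type 1 system. Kv = lim_{s→0} s·G(s) = 70/40 = 7/4.
e_ss = 1/Kv = 1/(7/4) = 4/7 ≈ 0.5714.

e_ss = 0.5714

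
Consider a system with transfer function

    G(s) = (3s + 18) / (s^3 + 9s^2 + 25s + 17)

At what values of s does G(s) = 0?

Set the numerator to zero: 3s + 18 = 0, i.e. 3·(s + 6) = 0.
So s = -6.

s = -6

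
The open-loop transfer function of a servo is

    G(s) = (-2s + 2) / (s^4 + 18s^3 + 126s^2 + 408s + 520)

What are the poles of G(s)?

The poles are the roots of the denominator s^4 + 18s^3 + 126s^2 + 408s + 520 = 0.
No real roots exist; factor into two real quadratics: (s^2 + 10s + 26)(s^2 + 8s + 20) = 0.
Each quadratic gives a conjugate pair via the quadratic formula.

s = -5 ± j, -4 ± 2j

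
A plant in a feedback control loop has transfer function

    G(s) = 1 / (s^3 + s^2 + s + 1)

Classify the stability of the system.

The denominator s^3 + s^2 + s + 1 factors as (s^2 + 1)(s + 1), giving poles at s = ±j, -1.
Since the simple pole(s) at s = j, -j lie on the jω-axis with none in the right half-plane, the system is marginally stable.

marginally stable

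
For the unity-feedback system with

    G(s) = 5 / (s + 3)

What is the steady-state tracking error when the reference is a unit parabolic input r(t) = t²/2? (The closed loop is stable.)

G(s) has no poles at the origin.
This is a Type 0 system; Ka = lim_{s→0} s^2·G(s) = 0, so the steady-state error for a parabola input is infinite.

e_ss = ∞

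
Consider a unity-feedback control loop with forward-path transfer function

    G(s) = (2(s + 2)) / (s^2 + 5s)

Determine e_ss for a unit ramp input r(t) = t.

e_ss = 1.250

G(s) has one pole at the origin.
This is a Type 1 system. Kv = lim_{s→0} s·G(s) = 4/5.
e_ss = 1/Kv = 1/(4/5) = 5/4 ≈ 1.250.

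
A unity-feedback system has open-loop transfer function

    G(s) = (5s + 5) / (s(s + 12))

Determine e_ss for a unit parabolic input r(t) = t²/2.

e_ss = ∞

G(s) has one pole at the origin.
This is a Type 1 system; Ka = lim_{s→0} s^2·G(s) = 0, so the steady-state error for a parabola input is infinite.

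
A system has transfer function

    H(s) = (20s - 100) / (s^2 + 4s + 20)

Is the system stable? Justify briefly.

stable

The denominator s^2 + 4s + 20 factors as (s^2 + 4s + 20), giving poles at s = -2 + 4j, -2 - 4j.
Since all poles lie strictly in the left half-plane, the system is stable.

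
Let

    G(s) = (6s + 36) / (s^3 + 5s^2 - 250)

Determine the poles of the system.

s = -5 ± 5j, 5

The poles are the roots of the denominator s^3 + 5s^2 - 250 = 0.
Trying s = 5: the polynomial evaluates to 0, so (s - 5) is a factor.
Dividing out leaves s^2 + 10s + 50 = 0.
The quadratic formula then gives s = -5 ± 5j.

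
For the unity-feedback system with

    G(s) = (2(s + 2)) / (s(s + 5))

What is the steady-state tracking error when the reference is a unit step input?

e_ss = 0

G(s) has one pole at the origin.
This is a Type 1 system; for a step input the steady-state error is zero.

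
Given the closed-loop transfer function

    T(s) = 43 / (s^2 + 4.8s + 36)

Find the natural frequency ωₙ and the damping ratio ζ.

ωₙ = 6 rad/s, ζ = 0.4

Compare the denominator to the standard form s^2 + 2ζωₙs + ωₙ².
ωₙ² = 36, so ωₙ = 6 rad/s.
2ζωₙ = 4.8, so ζ = 4.8/(2·6) = 0.4.
With ζ = 0.4 the response is underdamped.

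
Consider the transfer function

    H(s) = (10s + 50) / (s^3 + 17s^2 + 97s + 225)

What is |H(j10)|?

Substitute s = j10: numerator = 50 + j100, denominator = -1475 - j30.
|H(j10)| = |50 + j100| / |-1475 - j30| = 111.80 / 1475.3 ≈ 0.07578.

|H(j10)| ≈ 0.07578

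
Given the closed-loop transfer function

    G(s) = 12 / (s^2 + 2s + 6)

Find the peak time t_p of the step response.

Comparing s^2 + 2s + 6 to s^2 + 2ζωₙs + ωₙ²: ωₙ = √6 ≈ 2.449 rad/s and ζ = 2/(2·√6) ≈ 0.4082.
ζωₙ = 2/2 = 1, so ω_d = ωₙ√(1−ζ²) = √(ωₙ² − (ζωₙ)²) = √(6 − 1²) = √5 ≈ 2.236 rad/s.
t_p = π/ω_d = π/2.236 ≈ 1.405 s.

t_p ≈ 1.405 s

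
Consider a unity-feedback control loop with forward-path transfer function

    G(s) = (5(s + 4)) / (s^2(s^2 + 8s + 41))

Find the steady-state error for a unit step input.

G(s) has 2 poles at the origin.
This is a Type 2 system; for a step input the steady-state error is zero.

e_ss = 0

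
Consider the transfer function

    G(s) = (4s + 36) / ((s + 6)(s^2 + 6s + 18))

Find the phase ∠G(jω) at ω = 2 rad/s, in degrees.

∠G(j2) ≈ -46.51°

At s = j2: numerator = 36 + j8, denominator = 60 + j100.
∠G = ∠num − ∠den = 12.529° − (59.036°) = -46.51°.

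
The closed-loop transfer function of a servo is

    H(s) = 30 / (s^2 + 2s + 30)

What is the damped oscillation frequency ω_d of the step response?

ω_d ≈ 5.385 rad/s

Comparing s^2 + 2s + 30 to s^2 + 2ζωₙs + ωₙ²: ωₙ = √30 ≈ 5.477 rad/s and ζ = 2/(2·√30) ≈ 0.1826.
ζωₙ = 2/2 = 1, so ω_d = ωₙ√(1−ζ²) = √(ωₙ² − (ζωₙ)²) = √(30 − 1²) = √29 ≈ 5.385 rad/s.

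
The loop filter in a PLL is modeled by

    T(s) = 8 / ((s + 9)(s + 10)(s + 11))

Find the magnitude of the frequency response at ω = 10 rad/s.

|T(j10)| ≈ 0.002828

Substitute s = j10: numerator = 8, denominator = -2010 + j1990.
|T(j10)| = |8| / |-2010 + j1990| = 8 / 2828.5 ≈ 0.002828.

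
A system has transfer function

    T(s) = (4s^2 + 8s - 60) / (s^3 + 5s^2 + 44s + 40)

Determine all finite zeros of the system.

s = -5, 3

Set the numerator to zero: 4s^2 + 8s - 60 = 0, i.e. 4·(s^2 + 2s - 15) = 0.
Factoring: (s + 5)(s - 3) = 0.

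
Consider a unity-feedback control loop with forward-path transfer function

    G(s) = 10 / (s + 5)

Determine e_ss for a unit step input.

e_ss = 0.3333

G(s) has no poles at the origin.
This is a Type 0 system. Kp = lim_{s→0} G(s) = 10/5 = 2.
e_ss = 1/(1 + Kp) = 1/(1 + 2) = 1/3 ≈ 0.3333.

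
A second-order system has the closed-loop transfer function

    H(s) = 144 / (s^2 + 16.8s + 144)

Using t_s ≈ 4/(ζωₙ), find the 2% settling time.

t_s ≈ 0.4762 s

Comparing s^2 + 16.8s + 144 to s^2 + 2ζωₙs + ωₙ²: ωₙ = 12 rad/s and ζ = 16.8/(2·12) = 0.7.
ζωₙ = 16.8/2 = 8.4, so t_s ≈ 4/(ζωₙ) = 4/8.4 ≈ 0.4762 s.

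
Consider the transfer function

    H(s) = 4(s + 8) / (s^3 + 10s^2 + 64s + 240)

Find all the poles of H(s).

s = -2 ± 6j, -6

The poles are the roots of the denominator s^3 + 10s^2 + 64s + 240 = 0.
Trying s = -6: the polynomial evaluates to 0, so (s + 6) is a factor.
Dividing out leaves s^2 + 4s + 40 = 0.
The quadratic formula then gives s = -2 ± 6j.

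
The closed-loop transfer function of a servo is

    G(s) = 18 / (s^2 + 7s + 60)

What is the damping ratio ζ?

Compare the denominator to the standard form s^2 + 2ζωₙs + ωₙ².
ωₙ² = 60, so ωₙ = √60 ≈ 7.746 rad/s.
2ζωₙ = 7, so ζ = 7/(2·√60) ≈ 0.4518.

ζ ≈ 0.4518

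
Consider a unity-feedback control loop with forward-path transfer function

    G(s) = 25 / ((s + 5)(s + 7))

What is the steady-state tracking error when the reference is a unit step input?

G(s) has no poles at the origin.
This is a Type 0 system. Kp = lim_{s→0} G(s) = 25/35 = 5/7.
e_ss = 1/(1 + Kp) = 1/(1 + 5/7) = 7/12 ≈ 0.5833.

e_ss = 0.5833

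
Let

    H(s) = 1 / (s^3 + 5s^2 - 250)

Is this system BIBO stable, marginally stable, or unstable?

The denominator s^3 + 5s^2 - 250 factors as (s^2 + 10s + 50)(s - 5), giving poles at s = -5 + 5j, -5 - 5j, 5.
Since the pole(s) at s = 5 lie in the right half-plane, the system is unstable.

unstable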